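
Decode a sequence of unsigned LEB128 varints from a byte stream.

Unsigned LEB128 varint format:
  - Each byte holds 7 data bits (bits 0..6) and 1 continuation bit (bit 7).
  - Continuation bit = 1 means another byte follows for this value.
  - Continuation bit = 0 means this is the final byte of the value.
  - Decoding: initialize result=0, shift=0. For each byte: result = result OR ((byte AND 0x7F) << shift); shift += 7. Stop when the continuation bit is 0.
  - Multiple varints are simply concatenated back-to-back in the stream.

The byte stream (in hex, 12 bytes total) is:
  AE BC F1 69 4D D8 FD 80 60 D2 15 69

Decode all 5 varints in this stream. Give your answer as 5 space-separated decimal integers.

Answer: 222060078 77 201342680 2770 105

Derivation:
  byte[0]=0xAE cont=1 payload=0x2E=46: acc |= 46<<0 -> acc=46 shift=7
  byte[1]=0xBC cont=1 payload=0x3C=60: acc |= 60<<7 -> acc=7726 shift=14
  byte[2]=0xF1 cont=1 payload=0x71=113: acc |= 113<<14 -> acc=1859118 shift=21
  byte[3]=0x69 cont=0 payload=0x69=105: acc |= 105<<21 -> acc=222060078 shift=28 [end]
Varint 1: bytes[0:4] = AE BC F1 69 -> value 222060078 (4 byte(s))
  byte[4]=0x4D cont=0 payload=0x4D=77: acc |= 77<<0 -> acc=77 shift=7 [end]
Varint 2: bytes[4:5] = 4D -> value 77 (1 byte(s))
  byte[5]=0xD8 cont=1 payload=0x58=88: acc |= 88<<0 -> acc=88 shift=7
  byte[6]=0xFD cont=1 payload=0x7D=125: acc |= 125<<7 -> acc=16088 shift=14
  byte[7]=0x80 cont=1 payload=0x00=0: acc |= 0<<14 -> acc=16088 shift=21
  byte[8]=0x60 cont=0 payload=0x60=96: acc |= 96<<21 -> acc=201342680 shift=28 [end]
Varint 3: bytes[5:9] = D8 FD 80 60 -> value 201342680 (4 byte(s))
  byte[9]=0xD2 cont=1 payload=0x52=82: acc |= 82<<0 -> acc=82 shift=7
  byte[10]=0x15 cont=0 payload=0x15=21: acc |= 21<<7 -> acc=2770 shift=14 [end]
Varint 4: bytes[9:11] = D2 15 -> value 2770 (2 byte(s))
  byte[11]=0x69 cont=0 payload=0x69=105: acc |= 105<<0 -> acc=105 shift=7 [end]
Varint 5: bytes[11:12] = 69 -> value 105 (1 byte(s))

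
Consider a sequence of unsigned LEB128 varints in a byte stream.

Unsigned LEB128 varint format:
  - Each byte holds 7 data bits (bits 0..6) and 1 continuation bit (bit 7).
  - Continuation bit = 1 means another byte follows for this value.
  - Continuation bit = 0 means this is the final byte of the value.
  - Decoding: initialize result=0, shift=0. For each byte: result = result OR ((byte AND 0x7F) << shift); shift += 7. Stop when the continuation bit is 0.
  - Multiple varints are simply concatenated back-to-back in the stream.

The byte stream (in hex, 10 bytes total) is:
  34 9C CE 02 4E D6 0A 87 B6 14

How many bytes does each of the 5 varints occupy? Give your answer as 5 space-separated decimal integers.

Answer: 1 3 1 2 3

Derivation:
  byte[0]=0x34 cont=0 payload=0x34=52: acc |= 52<<0 -> acc=52 shift=7 [end]
Varint 1: bytes[0:1] = 34 -> value 52 (1 byte(s))
  byte[1]=0x9C cont=1 payload=0x1C=28: acc |= 28<<0 -> acc=28 shift=7
  byte[2]=0xCE cont=1 payload=0x4E=78: acc |= 78<<7 -> acc=10012 shift=14
  byte[3]=0x02 cont=0 payload=0x02=2: acc |= 2<<14 -> acc=42780 shift=21 [end]
Varint 2: bytes[1:4] = 9C CE 02 -> value 42780 (3 byte(s))
  byte[4]=0x4E cont=0 payload=0x4E=78: acc |= 78<<0 -> acc=78 shift=7 [end]
Varint 3: bytes[4:5] = 4E -> value 78 (1 byte(s))
  byte[5]=0xD6 cont=1 payload=0x56=86: acc |= 86<<0 -> acc=86 shift=7
  byte[6]=0x0A cont=0 payload=0x0A=10: acc |= 10<<7 -> acc=1366 shift=14 [end]
Varint 4: bytes[5:7] = D6 0A -> value 1366 (2 byte(s))
  byte[7]=0x87 cont=1 payload=0x07=7: acc |= 7<<0 -> acc=7 shift=7
  byte[8]=0xB6 cont=1 payload=0x36=54: acc |= 54<<7 -> acc=6919 shift=14
  byte[9]=0x14 cont=0 payload=0x14=20: acc |= 20<<14 -> acc=334599 shift=21 [end]
Varint 5: bytes[7:10] = 87 B6 14 -> value 334599 (3 byte(s))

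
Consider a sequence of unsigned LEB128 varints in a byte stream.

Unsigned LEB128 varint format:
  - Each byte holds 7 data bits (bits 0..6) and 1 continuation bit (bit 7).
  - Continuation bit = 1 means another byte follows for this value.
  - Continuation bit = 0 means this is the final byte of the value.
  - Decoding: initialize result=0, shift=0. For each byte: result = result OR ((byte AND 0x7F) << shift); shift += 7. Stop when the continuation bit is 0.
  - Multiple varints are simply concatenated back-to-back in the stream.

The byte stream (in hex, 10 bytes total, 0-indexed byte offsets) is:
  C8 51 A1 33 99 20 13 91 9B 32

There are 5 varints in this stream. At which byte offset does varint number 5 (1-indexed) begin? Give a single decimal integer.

Answer: 7

Derivation:
  byte[0]=0xC8 cont=1 payload=0x48=72: acc |= 72<<0 -> acc=72 shift=7
  byte[1]=0x51 cont=0 payload=0x51=81: acc |= 81<<7 -> acc=10440 shift=14 [end]
Varint 1: bytes[0:2] = C8 51 -> value 10440 (2 byte(s))
  byte[2]=0xA1 cont=1 payload=0x21=33: acc |= 33<<0 -> acc=33 shift=7
  byte[3]=0x33 cont=0 payload=0x33=51: acc |= 51<<7 -> acc=6561 shift=14 [end]
Varint 2: bytes[2:4] = A1 33 -> value 6561 (2 byte(s))
  byte[4]=0x99 cont=1 payload=0x19=25: acc |= 25<<0 -> acc=25 shift=7
  byte[5]=0x20 cont=0 payload=0x20=32: acc |= 32<<7 -> acc=4121 shift=14 [end]
Varint 3: bytes[4:6] = 99 20 -> value 4121 (2 byte(s))
  byte[6]=0x13 cont=0 payload=0x13=19: acc |= 19<<0 -> acc=19 shift=7 [end]
Varint 4: bytes[6:7] = 13 -> value 19 (1 byte(s))
  byte[7]=0x91 cont=1 payload=0x11=17: acc |= 17<<0 -> acc=17 shift=7
  byte[8]=0x9B cont=1 payload=0x1B=27: acc |= 27<<7 -> acc=3473 shift=14
  byte[9]=0x32 cont=0 payload=0x32=50: acc |= 50<<14 -> acc=822673 shift=21 [end]
Varint 5: bytes[7:10] = 91 9B 32 -> value 822673 (3 byte(s))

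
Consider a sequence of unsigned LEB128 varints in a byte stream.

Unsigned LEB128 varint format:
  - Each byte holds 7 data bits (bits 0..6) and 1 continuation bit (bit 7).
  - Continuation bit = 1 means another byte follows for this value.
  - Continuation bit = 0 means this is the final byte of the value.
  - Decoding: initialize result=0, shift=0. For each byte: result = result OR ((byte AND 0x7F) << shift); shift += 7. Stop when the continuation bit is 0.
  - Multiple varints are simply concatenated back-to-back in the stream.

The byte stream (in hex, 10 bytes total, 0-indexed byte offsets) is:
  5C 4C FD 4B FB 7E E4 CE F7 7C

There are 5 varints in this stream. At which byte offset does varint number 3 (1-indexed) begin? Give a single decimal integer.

Answer: 2

Derivation:
  byte[0]=0x5C cont=0 payload=0x5C=92: acc |= 92<<0 -> acc=92 shift=7 [end]
Varint 1: bytes[0:1] = 5C -> value 92 (1 byte(s))
  byte[1]=0x4C cont=0 payload=0x4C=76: acc |= 76<<0 -> acc=76 shift=7 [end]
Varint 2: bytes[1:2] = 4C -> value 76 (1 byte(s))
  byte[2]=0xFD cont=1 payload=0x7D=125: acc |= 125<<0 -> acc=125 shift=7
  byte[3]=0x4B cont=0 payload=0x4B=75: acc |= 75<<7 -> acc=9725 shift=14 [end]
Varint 3: bytes[2:4] = FD 4B -> value 9725 (2 byte(s))
  byte[4]=0xFB cont=1 payload=0x7B=123: acc |= 123<<0 -> acc=123 shift=7
  byte[5]=0x7E cont=0 payload=0x7E=126: acc |= 126<<7 -> acc=16251 shift=14 [end]
Varint 4: bytes[4:6] = FB 7E -> value 16251 (2 byte(s))
  byte[6]=0xE4 cont=1 payload=0x64=100: acc |= 100<<0 -> acc=100 shift=7
  byte[7]=0xCE cont=1 payload=0x4E=78: acc |= 78<<7 -> acc=10084 shift=14
  byte[8]=0xF7 cont=1 payload=0x77=119: acc |= 119<<14 -> acc=1959780 shift=21
  byte[9]=0x7C cont=0 payload=0x7C=124: acc |= 124<<21 -> acc=262006628 shift=28 [end]
Varint 5: bytes[6:10] = E4 CE F7 7C -> value 262006628 (4 byte(s))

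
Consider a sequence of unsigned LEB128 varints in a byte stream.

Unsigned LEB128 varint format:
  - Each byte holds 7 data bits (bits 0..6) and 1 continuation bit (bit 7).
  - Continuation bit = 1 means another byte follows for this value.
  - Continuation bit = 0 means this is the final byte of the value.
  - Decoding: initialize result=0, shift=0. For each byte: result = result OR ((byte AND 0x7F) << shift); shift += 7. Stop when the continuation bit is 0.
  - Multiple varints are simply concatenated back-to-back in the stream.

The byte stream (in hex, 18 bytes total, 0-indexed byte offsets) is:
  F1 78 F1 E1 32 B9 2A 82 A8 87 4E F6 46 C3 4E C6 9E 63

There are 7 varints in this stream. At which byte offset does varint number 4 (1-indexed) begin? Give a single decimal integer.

Answer: 7

Derivation:
  byte[0]=0xF1 cont=1 payload=0x71=113: acc |= 113<<0 -> acc=113 shift=7
  byte[1]=0x78 cont=0 payload=0x78=120: acc |= 120<<7 -> acc=15473 shift=14 [end]
Varint 1: bytes[0:2] = F1 78 -> value 15473 (2 byte(s))
  byte[2]=0xF1 cont=1 payload=0x71=113: acc |= 113<<0 -> acc=113 shift=7
  byte[3]=0xE1 cont=1 payload=0x61=97: acc |= 97<<7 -> acc=12529 shift=14
  byte[4]=0x32 cont=0 payload=0x32=50: acc |= 50<<14 -> acc=831729 shift=21 [end]
Varint 2: bytes[2:5] = F1 E1 32 -> value 831729 (3 byte(s))
  byte[5]=0xB9 cont=1 payload=0x39=57: acc |= 57<<0 -> acc=57 shift=7
  byte[6]=0x2A cont=0 payload=0x2A=42: acc |= 42<<7 -> acc=5433 shift=14 [end]
Varint 3: bytes[5:7] = B9 2A -> value 5433 (2 byte(s))
  byte[7]=0x82 cont=1 payload=0x02=2: acc |= 2<<0 -> acc=2 shift=7
  byte[8]=0xA8 cont=1 payload=0x28=40: acc |= 40<<7 -> acc=5122 shift=14
  byte[9]=0x87 cont=1 payload=0x07=7: acc |= 7<<14 -> acc=119810 shift=21
  byte[10]=0x4E cont=0 payload=0x4E=78: acc |= 78<<21 -> acc=163697666 shift=28 [end]
Varint 4: bytes[7:11] = 82 A8 87 4E -> value 163697666 (4 byte(s))
  byte[11]=0xF6 cont=1 payload=0x76=118: acc |= 118<<0 -> acc=118 shift=7
  byte[12]=0x46 cont=0 payload=0x46=70: acc |= 70<<7 -> acc=9078 shift=14 [end]
Varint 5: bytes[11:13] = F6 46 -> value 9078 (2 byte(s))
  byte[13]=0xC3 cont=1 payload=0x43=67: acc |= 67<<0 -> acc=67 shift=7
  byte[14]=0x4E cont=0 payload=0x4E=78: acc |= 78<<7 -> acc=10051 shift=14 [end]
Varint 6: bytes[13:15] = C3 4E -> value 10051 (2 byte(s))
  byte[15]=0xC6 cont=1 payload=0x46=70: acc |= 70<<0 -> acc=70 shift=7
  byte[16]=0x9E cont=1 payload=0x1E=30: acc |= 30<<7 -> acc=3910 shift=14
  byte[17]=0x63 cont=0 payload=0x63=99: acc |= 99<<14 -> acc=1625926 shift=21 [end]
Varint 7: bytes[15:18] = C6 9E 63 -> value 1625926 (3 byte(s))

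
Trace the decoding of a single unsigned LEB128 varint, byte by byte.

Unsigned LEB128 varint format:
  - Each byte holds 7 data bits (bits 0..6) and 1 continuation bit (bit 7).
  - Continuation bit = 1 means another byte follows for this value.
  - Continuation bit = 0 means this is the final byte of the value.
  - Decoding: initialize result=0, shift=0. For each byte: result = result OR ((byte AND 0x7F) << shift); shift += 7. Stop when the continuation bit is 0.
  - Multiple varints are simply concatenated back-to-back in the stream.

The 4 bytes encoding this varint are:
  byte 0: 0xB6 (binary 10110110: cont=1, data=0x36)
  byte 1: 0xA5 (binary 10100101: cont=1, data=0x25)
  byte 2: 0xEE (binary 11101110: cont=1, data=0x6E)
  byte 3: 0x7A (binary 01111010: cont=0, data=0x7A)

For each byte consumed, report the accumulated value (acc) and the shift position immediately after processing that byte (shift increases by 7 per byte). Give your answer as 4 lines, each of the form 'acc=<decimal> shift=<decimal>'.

byte 0=0xB6: payload=0x36=54, contrib = 54<<0 = 54; acc -> 54, shift -> 7
byte 1=0xA5: payload=0x25=37, contrib = 37<<7 = 4736; acc -> 4790, shift -> 14
byte 2=0xEE: payload=0x6E=110, contrib = 110<<14 = 1802240; acc -> 1807030, shift -> 21
byte 3=0x7A: payload=0x7A=122, contrib = 122<<21 = 255852544; acc -> 257659574, shift -> 28

Answer: acc=54 shift=7
acc=4790 shift=14
acc=1807030 shift=21
acc=257659574 shift=28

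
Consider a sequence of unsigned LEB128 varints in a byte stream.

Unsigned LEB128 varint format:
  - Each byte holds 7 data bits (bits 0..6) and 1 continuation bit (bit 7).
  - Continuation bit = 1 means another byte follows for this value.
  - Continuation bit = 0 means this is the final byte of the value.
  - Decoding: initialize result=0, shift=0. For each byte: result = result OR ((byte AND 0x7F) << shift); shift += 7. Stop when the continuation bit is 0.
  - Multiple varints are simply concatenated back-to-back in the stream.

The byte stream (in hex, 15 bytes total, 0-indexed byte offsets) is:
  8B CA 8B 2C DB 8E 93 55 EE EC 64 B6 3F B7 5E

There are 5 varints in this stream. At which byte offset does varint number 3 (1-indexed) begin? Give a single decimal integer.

  byte[0]=0x8B cont=1 payload=0x0B=11: acc |= 11<<0 -> acc=11 shift=7
  byte[1]=0xCA cont=1 payload=0x4A=74: acc |= 74<<7 -> acc=9483 shift=14
  byte[2]=0x8B cont=1 payload=0x0B=11: acc |= 11<<14 -> acc=189707 shift=21
  byte[3]=0x2C cont=0 payload=0x2C=44: acc |= 44<<21 -> acc=92464395 shift=28 [end]
Varint 1: bytes[0:4] = 8B CA 8B 2C -> value 92464395 (4 byte(s))
  byte[4]=0xDB cont=1 payload=0x5B=91: acc |= 91<<0 -> acc=91 shift=7
  byte[5]=0x8E cont=1 payload=0x0E=14: acc |= 14<<7 -> acc=1883 shift=14
  byte[6]=0x93 cont=1 payload=0x13=19: acc |= 19<<14 -> acc=313179 shift=21
  byte[7]=0x55 cont=0 payload=0x55=85: acc |= 85<<21 -> acc=178571099 shift=28 [end]
Varint 2: bytes[4:8] = DB 8E 93 55 -> value 178571099 (4 byte(s))
  byte[8]=0xEE cont=1 payload=0x6E=110: acc |= 110<<0 -> acc=110 shift=7
  byte[9]=0xEC cont=1 payload=0x6C=108: acc |= 108<<7 -> acc=13934 shift=14
  byte[10]=0x64 cont=0 payload=0x64=100: acc |= 100<<14 -> acc=1652334 shift=21 [end]
Varint 3: bytes[8:11] = EE EC 64 -> value 1652334 (3 byte(s))
  byte[11]=0xB6 cont=1 payload=0x36=54: acc |= 54<<0 -> acc=54 shift=7
  byte[12]=0x3F cont=0 payload=0x3F=63: acc |= 63<<7 -> acc=8118 shift=14 [end]
Varint 4: bytes[11:13] = B6 3F -> value 8118 (2 byte(s))
  byte[13]=0xB7 cont=1 payload=0x37=55: acc |= 55<<0 -> acc=55 shift=7
  byte[14]=0x5E cont=0 payload=0x5E=94: acc |= 94<<7 -> acc=12087 shift=14 [end]
Varint 5: bytes[13:15] = B7 5E -> value 12087 (2 byte(s))

Answer: 8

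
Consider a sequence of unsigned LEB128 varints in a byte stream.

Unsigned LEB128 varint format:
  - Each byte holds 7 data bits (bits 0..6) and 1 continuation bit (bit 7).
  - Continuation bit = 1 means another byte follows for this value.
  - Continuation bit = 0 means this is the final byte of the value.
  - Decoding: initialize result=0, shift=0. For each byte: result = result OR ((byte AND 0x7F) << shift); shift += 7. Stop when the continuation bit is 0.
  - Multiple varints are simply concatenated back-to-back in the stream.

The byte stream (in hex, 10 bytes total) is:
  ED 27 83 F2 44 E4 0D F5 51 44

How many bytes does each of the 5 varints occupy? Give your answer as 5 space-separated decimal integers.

  byte[0]=0xED cont=1 payload=0x6D=109: acc |= 109<<0 -> acc=109 shift=7
  byte[1]=0x27 cont=0 payload=0x27=39: acc |= 39<<7 -> acc=5101 shift=14 [end]
Varint 1: bytes[0:2] = ED 27 -> value 5101 (2 byte(s))
  byte[2]=0x83 cont=1 payload=0x03=3: acc |= 3<<0 -> acc=3 shift=7
  byte[3]=0xF2 cont=1 payload=0x72=114: acc |= 114<<7 -> acc=14595 shift=14
  byte[4]=0x44 cont=0 payload=0x44=68: acc |= 68<<14 -> acc=1128707 shift=21 [end]
Varint 2: bytes[2:5] = 83 F2 44 -> value 1128707 (3 byte(s))
  byte[5]=0xE4 cont=1 payload=0x64=100: acc |= 100<<0 -> acc=100 shift=7
  byte[6]=0x0D cont=0 payload=0x0D=13: acc |= 13<<7 -> acc=1764 shift=14 [end]
Varint 3: bytes[5:7] = E4 0D -> value 1764 (2 byte(s))
  byte[7]=0xF5 cont=1 payload=0x75=117: acc |= 117<<0 -> acc=117 shift=7
  byte[8]=0x51 cont=0 payload=0x51=81: acc |= 81<<7 -> acc=10485 shift=14 [end]
Varint 4: bytes[7:9] = F5 51 -> value 10485 (2 byte(s))
  byte[9]=0x44 cont=0 payload=0x44=68: acc |= 68<<0 -> acc=68 shift=7 [end]
Varint 5: bytes[9:10] = 44 -> value 68 (1 byte(s))

Answer: 2 3 2 2 1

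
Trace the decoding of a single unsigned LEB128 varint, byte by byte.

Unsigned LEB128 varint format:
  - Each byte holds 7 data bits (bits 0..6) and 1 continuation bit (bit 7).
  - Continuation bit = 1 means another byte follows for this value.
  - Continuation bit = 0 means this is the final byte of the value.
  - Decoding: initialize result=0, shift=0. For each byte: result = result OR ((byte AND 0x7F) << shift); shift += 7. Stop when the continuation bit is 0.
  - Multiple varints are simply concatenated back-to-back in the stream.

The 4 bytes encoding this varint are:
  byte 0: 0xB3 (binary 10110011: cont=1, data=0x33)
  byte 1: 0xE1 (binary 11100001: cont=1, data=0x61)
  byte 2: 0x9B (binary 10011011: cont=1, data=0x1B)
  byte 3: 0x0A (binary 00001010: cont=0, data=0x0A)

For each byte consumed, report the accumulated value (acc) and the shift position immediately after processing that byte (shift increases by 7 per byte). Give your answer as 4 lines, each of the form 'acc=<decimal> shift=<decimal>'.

byte 0=0xB3: payload=0x33=51, contrib = 51<<0 = 51; acc -> 51, shift -> 7
byte 1=0xE1: payload=0x61=97, contrib = 97<<7 = 12416; acc -> 12467, shift -> 14
byte 2=0x9B: payload=0x1B=27, contrib = 27<<14 = 442368; acc -> 454835, shift -> 21
byte 3=0x0A: payload=0x0A=10, contrib = 10<<21 = 20971520; acc -> 21426355, shift -> 28

Answer: acc=51 shift=7
acc=12467 shift=14
acc=454835 shift=21
acc=21426355 shift=28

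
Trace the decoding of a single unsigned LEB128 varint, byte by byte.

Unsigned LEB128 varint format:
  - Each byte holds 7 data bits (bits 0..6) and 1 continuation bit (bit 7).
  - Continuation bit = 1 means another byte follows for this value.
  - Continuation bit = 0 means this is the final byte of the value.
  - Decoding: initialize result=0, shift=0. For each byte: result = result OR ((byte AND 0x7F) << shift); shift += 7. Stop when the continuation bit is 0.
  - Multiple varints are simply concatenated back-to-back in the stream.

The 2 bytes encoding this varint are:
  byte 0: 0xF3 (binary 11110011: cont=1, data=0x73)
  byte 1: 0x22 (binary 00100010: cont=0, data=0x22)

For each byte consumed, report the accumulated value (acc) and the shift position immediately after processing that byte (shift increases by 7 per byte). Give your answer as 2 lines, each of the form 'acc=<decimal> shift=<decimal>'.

byte 0=0xF3: payload=0x73=115, contrib = 115<<0 = 115; acc -> 115, shift -> 7
byte 1=0x22: payload=0x22=34, contrib = 34<<7 = 4352; acc -> 4467, shift -> 14

Answer: acc=115 shift=7
acc=4467 shift=14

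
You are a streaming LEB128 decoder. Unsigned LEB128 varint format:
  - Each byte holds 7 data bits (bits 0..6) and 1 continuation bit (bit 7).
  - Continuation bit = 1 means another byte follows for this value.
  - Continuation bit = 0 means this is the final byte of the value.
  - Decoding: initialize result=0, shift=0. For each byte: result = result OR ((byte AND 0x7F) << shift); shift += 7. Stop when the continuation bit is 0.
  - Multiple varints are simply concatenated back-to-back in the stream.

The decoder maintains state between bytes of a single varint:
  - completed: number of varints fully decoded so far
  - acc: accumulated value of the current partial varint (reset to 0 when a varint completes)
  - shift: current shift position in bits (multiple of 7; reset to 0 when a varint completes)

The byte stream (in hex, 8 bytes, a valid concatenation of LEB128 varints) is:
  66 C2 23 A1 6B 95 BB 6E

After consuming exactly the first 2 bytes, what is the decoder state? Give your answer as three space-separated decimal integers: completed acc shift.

byte[0]=0x66 cont=0 payload=0x66: varint #1 complete (value=102); reset -> completed=1 acc=0 shift=0
byte[1]=0xC2 cont=1 payload=0x42: acc |= 66<<0 -> completed=1 acc=66 shift=7

Answer: 1 66 7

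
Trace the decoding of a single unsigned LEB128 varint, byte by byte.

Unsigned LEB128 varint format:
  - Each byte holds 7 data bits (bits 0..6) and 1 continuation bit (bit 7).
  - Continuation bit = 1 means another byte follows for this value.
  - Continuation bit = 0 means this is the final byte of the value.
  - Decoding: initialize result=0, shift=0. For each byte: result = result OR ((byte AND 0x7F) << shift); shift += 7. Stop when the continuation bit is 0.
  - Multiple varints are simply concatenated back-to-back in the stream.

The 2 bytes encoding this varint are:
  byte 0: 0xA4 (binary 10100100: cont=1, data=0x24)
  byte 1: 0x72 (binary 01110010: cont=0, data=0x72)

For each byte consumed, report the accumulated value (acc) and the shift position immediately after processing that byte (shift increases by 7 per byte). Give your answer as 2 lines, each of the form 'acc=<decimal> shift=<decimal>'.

Answer: acc=36 shift=7
acc=14628 shift=14

Derivation:
byte 0=0xA4: payload=0x24=36, contrib = 36<<0 = 36; acc -> 36, shift -> 7
byte 1=0x72: payload=0x72=114, contrib = 114<<7 = 14592; acc -> 14628, shift -> 14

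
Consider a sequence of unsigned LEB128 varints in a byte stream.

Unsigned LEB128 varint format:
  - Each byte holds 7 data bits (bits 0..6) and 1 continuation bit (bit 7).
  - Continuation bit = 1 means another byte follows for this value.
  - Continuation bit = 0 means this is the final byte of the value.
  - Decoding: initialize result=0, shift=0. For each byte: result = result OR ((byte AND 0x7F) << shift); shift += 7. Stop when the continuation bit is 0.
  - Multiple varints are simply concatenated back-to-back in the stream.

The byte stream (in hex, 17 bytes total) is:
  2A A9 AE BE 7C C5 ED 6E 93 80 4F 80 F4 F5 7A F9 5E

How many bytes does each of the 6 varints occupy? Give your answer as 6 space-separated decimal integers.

Answer: 1 4 3 3 4 2

Derivation:
  byte[0]=0x2A cont=0 payload=0x2A=42: acc |= 42<<0 -> acc=42 shift=7 [end]
Varint 1: bytes[0:1] = 2A -> value 42 (1 byte(s))
  byte[1]=0xA9 cont=1 payload=0x29=41: acc |= 41<<0 -> acc=41 shift=7
  byte[2]=0xAE cont=1 payload=0x2E=46: acc |= 46<<7 -> acc=5929 shift=14
  byte[3]=0xBE cont=1 payload=0x3E=62: acc |= 62<<14 -> acc=1021737 shift=21
  byte[4]=0x7C cont=0 payload=0x7C=124: acc |= 124<<21 -> acc=261068585 shift=28 [end]
Varint 2: bytes[1:5] = A9 AE BE 7C -> value 261068585 (4 byte(s))
  byte[5]=0xC5 cont=1 payload=0x45=69: acc |= 69<<0 -> acc=69 shift=7
  byte[6]=0xED cont=1 payload=0x6D=109: acc |= 109<<7 -> acc=14021 shift=14
  byte[7]=0x6E cont=0 payload=0x6E=110: acc |= 110<<14 -> acc=1816261 shift=21 [end]
Varint 3: bytes[5:8] = C5 ED 6E -> value 1816261 (3 byte(s))
  byte[8]=0x93 cont=1 payload=0x13=19: acc |= 19<<0 -> acc=19 shift=7
  byte[9]=0x80 cont=1 payload=0x00=0: acc |= 0<<7 -> acc=19 shift=14
  byte[10]=0x4F cont=0 payload=0x4F=79: acc |= 79<<14 -> acc=1294355 shift=21 [end]
Varint 4: bytes[8:11] = 93 80 4F -> value 1294355 (3 byte(s))
  byte[11]=0x80 cont=1 payload=0x00=0: acc |= 0<<0 -> acc=0 shift=7
  byte[12]=0xF4 cont=1 payload=0x74=116: acc |= 116<<7 -> acc=14848 shift=14
  byte[13]=0xF5 cont=1 payload=0x75=117: acc |= 117<<14 -> acc=1931776 shift=21
  byte[14]=0x7A cont=0 payload=0x7A=122: acc |= 122<<21 -> acc=257784320 shift=28 [end]
Varint 5: bytes[11:15] = 80 F4 F5 7A -> value 257784320 (4 byte(s))
  byte[15]=0xF9 cont=1 payload=0x79=121: acc |= 121<<0 -> acc=121 shift=7
  byte[16]=0x5E cont=0 payload=0x5E=94: acc |= 94<<7 -> acc=12153 shift=14 [end]
Varint 6: bytes[15:17] = F9 5E -> value 12153 (2 byte(s))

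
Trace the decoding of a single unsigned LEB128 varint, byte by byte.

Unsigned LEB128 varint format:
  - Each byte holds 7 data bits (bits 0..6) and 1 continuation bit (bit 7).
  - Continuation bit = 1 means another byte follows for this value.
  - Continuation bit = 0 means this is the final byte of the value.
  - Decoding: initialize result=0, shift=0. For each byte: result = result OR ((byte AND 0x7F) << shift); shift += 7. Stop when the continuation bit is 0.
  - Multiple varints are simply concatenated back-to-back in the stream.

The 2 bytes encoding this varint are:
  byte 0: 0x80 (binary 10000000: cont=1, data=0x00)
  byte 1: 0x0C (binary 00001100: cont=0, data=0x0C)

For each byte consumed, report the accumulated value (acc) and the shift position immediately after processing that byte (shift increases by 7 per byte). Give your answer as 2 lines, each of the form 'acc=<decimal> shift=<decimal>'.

byte 0=0x80: payload=0x00=0, contrib = 0<<0 = 0; acc -> 0, shift -> 7
byte 1=0x0C: payload=0x0C=12, contrib = 12<<7 = 1536; acc -> 1536, shift -> 14

Answer: acc=0 shift=7
acc=1536 shift=14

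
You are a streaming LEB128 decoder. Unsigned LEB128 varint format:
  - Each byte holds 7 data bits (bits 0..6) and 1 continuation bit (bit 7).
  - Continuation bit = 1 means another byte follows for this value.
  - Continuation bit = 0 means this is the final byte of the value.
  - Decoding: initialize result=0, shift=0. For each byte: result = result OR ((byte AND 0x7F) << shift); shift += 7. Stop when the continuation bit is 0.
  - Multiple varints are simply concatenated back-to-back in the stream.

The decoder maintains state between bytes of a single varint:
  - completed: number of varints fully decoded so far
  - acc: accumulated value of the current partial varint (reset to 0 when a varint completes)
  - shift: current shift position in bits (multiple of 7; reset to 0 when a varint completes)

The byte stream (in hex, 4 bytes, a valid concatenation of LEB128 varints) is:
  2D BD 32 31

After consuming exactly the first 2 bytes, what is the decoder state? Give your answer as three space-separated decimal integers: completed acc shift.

byte[0]=0x2D cont=0 payload=0x2D: varint #1 complete (value=45); reset -> completed=1 acc=0 shift=0
byte[1]=0xBD cont=1 payload=0x3D: acc |= 61<<0 -> completed=1 acc=61 shift=7

Answer: 1 61 7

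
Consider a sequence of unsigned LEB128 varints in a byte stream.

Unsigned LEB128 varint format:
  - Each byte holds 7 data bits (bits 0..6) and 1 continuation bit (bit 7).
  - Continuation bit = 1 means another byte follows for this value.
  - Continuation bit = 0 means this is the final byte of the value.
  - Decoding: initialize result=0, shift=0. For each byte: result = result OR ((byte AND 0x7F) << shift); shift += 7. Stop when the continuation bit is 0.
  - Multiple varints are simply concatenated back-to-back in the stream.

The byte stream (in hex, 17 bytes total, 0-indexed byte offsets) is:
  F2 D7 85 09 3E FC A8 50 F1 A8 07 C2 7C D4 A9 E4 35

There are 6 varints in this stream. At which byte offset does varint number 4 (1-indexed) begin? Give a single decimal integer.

  byte[0]=0xF2 cont=1 payload=0x72=114: acc |= 114<<0 -> acc=114 shift=7
  byte[1]=0xD7 cont=1 payload=0x57=87: acc |= 87<<7 -> acc=11250 shift=14
  byte[2]=0x85 cont=1 payload=0x05=5: acc |= 5<<14 -> acc=93170 shift=21
  byte[3]=0x09 cont=0 payload=0x09=9: acc |= 9<<21 -> acc=18967538 shift=28 [end]
Varint 1: bytes[0:4] = F2 D7 85 09 -> value 18967538 (4 byte(s))
  byte[4]=0x3E cont=0 payload=0x3E=62: acc |= 62<<0 -> acc=62 shift=7 [end]
Varint 2: bytes[4:5] = 3E -> value 62 (1 byte(s))
  byte[5]=0xFC cont=1 payload=0x7C=124: acc |= 124<<0 -> acc=124 shift=7
  byte[6]=0xA8 cont=1 payload=0x28=40: acc |= 40<<7 -> acc=5244 shift=14
  byte[7]=0x50 cont=0 payload=0x50=80: acc |= 80<<14 -> acc=1315964 shift=21 [end]
Varint 3: bytes[5:8] = FC A8 50 -> value 1315964 (3 byte(s))
  byte[8]=0xF1 cont=1 payload=0x71=113: acc |= 113<<0 -> acc=113 shift=7
  byte[9]=0xA8 cont=1 payload=0x28=40: acc |= 40<<7 -> acc=5233 shift=14
  byte[10]=0x07 cont=0 payload=0x07=7: acc |= 7<<14 -> acc=119921 shift=21 [end]
Varint 4: bytes[8:11] = F1 A8 07 -> value 119921 (3 byte(s))
  byte[11]=0xC2 cont=1 payload=0x42=66: acc |= 66<<0 -> acc=66 shift=7
  byte[12]=0x7C cont=0 payload=0x7C=124: acc |= 124<<7 -> acc=15938 shift=14 [end]
Varint 5: bytes[11:13] = C2 7C -> value 15938 (2 byte(s))
  byte[13]=0xD4 cont=1 payload=0x54=84: acc |= 84<<0 -> acc=84 shift=7
  byte[14]=0xA9 cont=1 payload=0x29=41: acc |= 41<<7 -> acc=5332 shift=14
  byte[15]=0xE4 cont=1 payload=0x64=100: acc |= 100<<14 -> acc=1643732 shift=21
  byte[16]=0x35 cont=0 payload=0x35=53: acc |= 53<<21 -> acc=112792788 shift=28 [end]
Varint 6: bytes[13:17] = D4 A9 E4 35 -> value 112792788 (4 byte(s))

Answer: 8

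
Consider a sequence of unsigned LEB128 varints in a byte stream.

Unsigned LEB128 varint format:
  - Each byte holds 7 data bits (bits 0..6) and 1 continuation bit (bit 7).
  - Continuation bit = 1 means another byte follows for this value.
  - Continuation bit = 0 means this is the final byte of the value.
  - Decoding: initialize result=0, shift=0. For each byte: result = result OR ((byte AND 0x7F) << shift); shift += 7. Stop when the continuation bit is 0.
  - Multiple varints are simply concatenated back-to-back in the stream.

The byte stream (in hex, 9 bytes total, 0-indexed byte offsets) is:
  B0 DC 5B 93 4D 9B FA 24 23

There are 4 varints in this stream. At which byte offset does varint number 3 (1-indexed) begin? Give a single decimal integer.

  byte[0]=0xB0 cont=1 payload=0x30=48: acc |= 48<<0 -> acc=48 shift=7
  byte[1]=0xDC cont=1 payload=0x5C=92: acc |= 92<<7 -> acc=11824 shift=14
  byte[2]=0x5B cont=0 payload=0x5B=91: acc |= 91<<14 -> acc=1502768 shift=21 [end]
Varint 1: bytes[0:3] = B0 DC 5B -> value 1502768 (3 byte(s))
  byte[3]=0x93 cont=1 payload=0x13=19: acc |= 19<<0 -> acc=19 shift=7
  byte[4]=0x4D cont=0 payload=0x4D=77: acc |= 77<<7 -> acc=9875 shift=14 [end]
Varint 2: bytes[3:5] = 93 4D -> value 9875 (2 byte(s))
  byte[5]=0x9B cont=1 payload=0x1B=27: acc |= 27<<0 -> acc=27 shift=7
  byte[6]=0xFA cont=1 payload=0x7A=122: acc |= 122<<7 -> acc=15643 shift=14
  byte[7]=0x24 cont=0 payload=0x24=36: acc |= 36<<14 -> acc=605467 shift=21 [end]
Varint 3: bytes[5:8] = 9B FA 24 -> value 605467 (3 byte(s))
  byte[8]=0x23 cont=0 payload=0x23=35: acc |= 35<<0 -> acc=35 shift=7 [end]
Varint 4: bytes[8:9] = 23 -> value 35 (1 byte(s))

Answer: 5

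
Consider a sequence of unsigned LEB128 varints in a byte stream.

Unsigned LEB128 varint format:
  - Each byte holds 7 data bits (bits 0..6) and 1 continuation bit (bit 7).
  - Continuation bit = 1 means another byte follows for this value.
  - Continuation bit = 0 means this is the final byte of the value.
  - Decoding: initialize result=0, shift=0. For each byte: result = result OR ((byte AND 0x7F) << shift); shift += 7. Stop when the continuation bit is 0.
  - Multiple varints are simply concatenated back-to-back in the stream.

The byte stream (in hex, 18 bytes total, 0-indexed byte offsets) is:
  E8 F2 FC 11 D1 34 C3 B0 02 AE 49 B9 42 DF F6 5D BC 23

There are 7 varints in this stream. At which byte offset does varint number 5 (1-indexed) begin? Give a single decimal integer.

Answer: 11

Derivation:
  byte[0]=0xE8 cont=1 payload=0x68=104: acc |= 104<<0 -> acc=104 shift=7
  byte[1]=0xF2 cont=1 payload=0x72=114: acc |= 114<<7 -> acc=14696 shift=14
  byte[2]=0xFC cont=1 payload=0x7C=124: acc |= 124<<14 -> acc=2046312 shift=21
  byte[3]=0x11 cont=0 payload=0x11=17: acc |= 17<<21 -> acc=37697896 shift=28 [end]
Varint 1: bytes[0:4] = E8 F2 FC 11 -> value 37697896 (4 byte(s))
  byte[4]=0xD1 cont=1 payload=0x51=81: acc |= 81<<0 -> acc=81 shift=7
  byte[5]=0x34 cont=0 payload=0x34=52: acc |= 52<<7 -> acc=6737 shift=14 [end]
Varint 2: bytes[4:6] = D1 34 -> value 6737 (2 byte(s))
  byte[6]=0xC3 cont=1 payload=0x43=67: acc |= 67<<0 -> acc=67 shift=7
  byte[7]=0xB0 cont=1 payload=0x30=48: acc |= 48<<7 -> acc=6211 shift=14
  byte[8]=0x02 cont=0 payload=0x02=2: acc |= 2<<14 -> acc=38979 shift=21 [end]
Varint 3: bytes[6:9] = C3 B0 02 -> value 38979 (3 byte(s))
  byte[9]=0xAE cont=1 payload=0x2E=46: acc |= 46<<0 -> acc=46 shift=7
  byte[10]=0x49 cont=0 payload=0x49=73: acc |= 73<<7 -> acc=9390 shift=14 [end]
Varint 4: bytes[9:11] = AE 49 -> value 9390 (2 byte(s))
  byte[11]=0xB9 cont=1 payload=0x39=57: acc |= 57<<0 -> acc=57 shift=7
  byte[12]=0x42 cont=0 payload=0x42=66: acc |= 66<<7 -> acc=8505 shift=14 [end]
Varint 5: bytes[11:13] = B9 42 -> value 8505 (2 byte(s))
  byte[13]=0xDF cont=1 payload=0x5F=95: acc |= 95<<0 -> acc=95 shift=7
  byte[14]=0xF6 cont=1 payload=0x76=118: acc |= 118<<7 -> acc=15199 shift=14
  byte[15]=0x5D cont=0 payload=0x5D=93: acc |= 93<<14 -> acc=1538911 shift=21 [end]
Varint 6: bytes[13:16] = DF F6 5D -> value 1538911 (3 byte(s))
  byte[16]=0xBC cont=1 payload=0x3C=60: acc |= 60<<0 -> acc=60 shift=7
  byte[17]=0x23 cont=0 payload=0x23=35: acc |= 35<<7 -> acc=4540 shift=14 [end]
Varint 7: bytes[16:18] = BC 23 -> value 4540 (2 byte(s))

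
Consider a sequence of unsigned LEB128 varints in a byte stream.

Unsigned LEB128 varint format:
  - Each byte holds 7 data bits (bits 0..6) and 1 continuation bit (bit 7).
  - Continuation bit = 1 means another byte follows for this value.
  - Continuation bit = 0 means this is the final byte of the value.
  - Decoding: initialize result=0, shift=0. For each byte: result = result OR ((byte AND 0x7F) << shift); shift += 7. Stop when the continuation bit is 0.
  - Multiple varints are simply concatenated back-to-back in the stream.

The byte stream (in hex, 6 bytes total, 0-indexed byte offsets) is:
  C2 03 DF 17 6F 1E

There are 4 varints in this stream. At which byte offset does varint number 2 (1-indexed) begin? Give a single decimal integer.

Answer: 2

Derivation:
  byte[0]=0xC2 cont=1 payload=0x42=66: acc |= 66<<0 -> acc=66 shift=7
  byte[1]=0x03 cont=0 payload=0x03=3: acc |= 3<<7 -> acc=450 shift=14 [end]
Varint 1: bytes[0:2] = C2 03 -> value 450 (2 byte(s))
  byte[2]=0xDF cont=1 payload=0x5F=95: acc |= 95<<0 -> acc=95 shift=7
  byte[3]=0x17 cont=0 payload=0x17=23: acc |= 23<<7 -> acc=3039 shift=14 [end]
Varint 2: bytes[2:4] = DF 17 -> value 3039 (2 byte(s))
  byte[4]=0x6F cont=0 payload=0x6F=111: acc |= 111<<0 -> acc=111 shift=7 [end]
Varint 3: bytes[4:5] = 6F -> value 111 (1 byte(s))
  byte[5]=0x1E cont=0 payload=0x1E=30: acc |= 30<<0 -> acc=30 shift=7 [end]
Varint 4: bytes[5:6] = 1E -> value 30 (1 byte(s))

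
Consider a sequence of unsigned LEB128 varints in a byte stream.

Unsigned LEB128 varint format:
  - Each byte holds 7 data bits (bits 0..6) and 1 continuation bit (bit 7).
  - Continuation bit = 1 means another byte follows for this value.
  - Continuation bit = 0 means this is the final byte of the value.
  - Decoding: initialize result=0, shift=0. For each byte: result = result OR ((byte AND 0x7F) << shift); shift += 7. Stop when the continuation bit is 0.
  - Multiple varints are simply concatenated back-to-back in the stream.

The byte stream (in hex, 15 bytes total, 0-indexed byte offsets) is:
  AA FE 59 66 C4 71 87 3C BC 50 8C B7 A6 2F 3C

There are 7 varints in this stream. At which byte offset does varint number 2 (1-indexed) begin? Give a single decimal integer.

  byte[0]=0xAA cont=1 payload=0x2A=42: acc |= 42<<0 -> acc=42 shift=7
  byte[1]=0xFE cont=1 payload=0x7E=126: acc |= 126<<7 -> acc=16170 shift=14
  byte[2]=0x59 cont=0 payload=0x59=89: acc |= 89<<14 -> acc=1474346 shift=21 [end]
Varint 1: bytes[0:3] = AA FE 59 -> value 1474346 (3 byte(s))
  byte[3]=0x66 cont=0 payload=0x66=102: acc |= 102<<0 -> acc=102 shift=7 [end]
Varint 2: bytes[3:4] = 66 -> value 102 (1 byte(s))
  byte[4]=0xC4 cont=1 payload=0x44=68: acc |= 68<<0 -> acc=68 shift=7
  byte[5]=0x71 cont=0 payload=0x71=113: acc |= 113<<7 -> acc=14532 shift=14 [end]
Varint 3: bytes[4:6] = C4 71 -> value 14532 (2 byte(s))
  byte[6]=0x87 cont=1 payload=0x07=7: acc |= 7<<0 -> acc=7 shift=7
  byte[7]=0x3C cont=0 payload=0x3C=60: acc |= 60<<7 -> acc=7687 shift=14 [end]
Varint 4: bytes[6:8] = 87 3C -> value 7687 (2 byte(s))
  byte[8]=0xBC cont=1 payload=0x3C=60: acc |= 60<<0 -> acc=60 shift=7
  byte[9]=0x50 cont=0 payload=0x50=80: acc |= 80<<7 -> acc=10300 shift=14 [end]
Varint 5: bytes[8:10] = BC 50 -> value 10300 (2 byte(s))
  byte[10]=0x8C cont=1 payload=0x0C=12: acc |= 12<<0 -> acc=12 shift=7
  byte[11]=0xB7 cont=1 payload=0x37=55: acc |= 55<<7 -> acc=7052 shift=14
  byte[12]=0xA6 cont=1 payload=0x26=38: acc |= 38<<14 -> acc=629644 shift=21
  byte[13]=0x2F cont=0 payload=0x2F=47: acc |= 47<<21 -> acc=99195788 shift=28 [end]
Varint 6: bytes[10:14] = 8C B7 A6 2F -> value 99195788 (4 byte(s))
  byte[14]=0x3C cont=0 payload=0x3C=60: acc |= 60<<0 -> acc=60 shift=7 [end]
Varint 7: bytes[14:15] = 3C -> value 60 (1 byte(s))

Answer: 3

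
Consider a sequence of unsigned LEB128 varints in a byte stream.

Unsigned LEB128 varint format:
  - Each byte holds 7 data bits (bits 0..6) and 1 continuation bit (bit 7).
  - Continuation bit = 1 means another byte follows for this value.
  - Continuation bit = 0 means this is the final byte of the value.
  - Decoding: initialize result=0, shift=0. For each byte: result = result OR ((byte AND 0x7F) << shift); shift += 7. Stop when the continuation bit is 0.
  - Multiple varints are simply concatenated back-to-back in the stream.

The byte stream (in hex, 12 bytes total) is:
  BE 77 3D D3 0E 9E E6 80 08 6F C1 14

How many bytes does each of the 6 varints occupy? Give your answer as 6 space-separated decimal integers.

Answer: 2 1 2 4 1 2

Derivation:
  byte[0]=0xBE cont=1 payload=0x3E=62: acc |= 62<<0 -> acc=62 shift=7
  byte[1]=0x77 cont=0 payload=0x77=119: acc |= 119<<7 -> acc=15294 shift=14 [end]
Varint 1: bytes[0:2] = BE 77 -> value 15294 (2 byte(s))
  byte[2]=0x3D cont=0 payload=0x3D=61: acc |= 61<<0 -> acc=61 shift=7 [end]
Varint 2: bytes[2:3] = 3D -> value 61 (1 byte(s))
  byte[3]=0xD3 cont=1 payload=0x53=83: acc |= 83<<0 -> acc=83 shift=7
  byte[4]=0x0E cont=0 payload=0x0E=14: acc |= 14<<7 -> acc=1875 shift=14 [end]
Varint 3: bytes[3:5] = D3 0E -> value 1875 (2 byte(s))
  byte[5]=0x9E cont=1 payload=0x1E=30: acc |= 30<<0 -> acc=30 shift=7
  byte[6]=0xE6 cont=1 payload=0x66=102: acc |= 102<<7 -> acc=13086 shift=14
  byte[7]=0x80 cont=1 payload=0x00=0: acc |= 0<<14 -> acc=13086 shift=21
  byte[8]=0x08 cont=0 payload=0x08=8: acc |= 8<<21 -> acc=16790302 shift=28 [end]
Varint 4: bytes[5:9] = 9E E6 80 08 -> value 16790302 (4 byte(s))
  byte[9]=0x6F cont=0 payload=0x6F=111: acc |= 111<<0 -> acc=111 shift=7 [end]
Varint 5: bytes[9:10] = 6F -> value 111 (1 byte(s))
  byte[10]=0xC1 cont=1 payload=0x41=65: acc |= 65<<0 -> acc=65 shift=7
  byte[11]=0x14 cont=0 payload=0x14=20: acc |= 20<<7 -> acc=2625 shift=14 [end]
Varint 6: bytes[10:12] = C1 14 -> value 2625 (2 byte(s))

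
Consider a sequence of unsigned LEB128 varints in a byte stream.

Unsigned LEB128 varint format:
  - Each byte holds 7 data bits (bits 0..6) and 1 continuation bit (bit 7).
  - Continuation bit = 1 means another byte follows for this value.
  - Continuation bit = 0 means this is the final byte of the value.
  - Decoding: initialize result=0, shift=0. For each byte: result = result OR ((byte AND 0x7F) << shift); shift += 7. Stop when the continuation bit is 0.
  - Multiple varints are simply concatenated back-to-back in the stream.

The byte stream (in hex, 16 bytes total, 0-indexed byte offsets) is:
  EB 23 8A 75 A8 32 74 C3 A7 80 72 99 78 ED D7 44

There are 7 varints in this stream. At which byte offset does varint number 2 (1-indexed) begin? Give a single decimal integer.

Answer: 2

Derivation:
  byte[0]=0xEB cont=1 payload=0x6B=107: acc |= 107<<0 -> acc=107 shift=7
  byte[1]=0x23 cont=0 payload=0x23=35: acc |= 35<<7 -> acc=4587 shift=14 [end]
Varint 1: bytes[0:2] = EB 23 -> value 4587 (2 byte(s))
  byte[2]=0x8A cont=1 payload=0x0A=10: acc |= 10<<0 -> acc=10 shift=7
  byte[3]=0x75 cont=0 payload=0x75=117: acc |= 117<<7 -> acc=14986 shift=14 [end]
Varint 2: bytes[2:4] = 8A 75 -> value 14986 (2 byte(s))
  byte[4]=0xA8 cont=1 payload=0x28=40: acc |= 40<<0 -> acc=40 shift=7
  byte[5]=0x32 cont=0 payload=0x32=50: acc |= 50<<7 -> acc=6440 shift=14 [end]
Varint 3: bytes[4:6] = A8 32 -> value 6440 (2 byte(s))
  byte[6]=0x74 cont=0 payload=0x74=116: acc |= 116<<0 -> acc=116 shift=7 [end]
Varint 4: bytes[6:7] = 74 -> value 116 (1 byte(s))
  byte[7]=0xC3 cont=1 payload=0x43=67: acc |= 67<<0 -> acc=67 shift=7
  byte[8]=0xA7 cont=1 payload=0x27=39: acc |= 39<<7 -> acc=5059 shift=14
  byte[9]=0x80 cont=1 payload=0x00=0: acc |= 0<<14 -> acc=5059 shift=21
  byte[10]=0x72 cont=0 payload=0x72=114: acc |= 114<<21 -> acc=239080387 shift=28 [end]
Varint 5: bytes[7:11] = C3 A7 80 72 -> value 239080387 (4 byte(s))
  byte[11]=0x99 cont=1 payload=0x19=25: acc |= 25<<0 -> acc=25 shift=7
  byte[12]=0x78 cont=0 payload=0x78=120: acc |= 120<<7 -> acc=15385 shift=14 [end]
Varint 6: bytes[11:13] = 99 78 -> value 15385 (2 byte(s))
  byte[13]=0xED cont=1 payload=0x6D=109: acc |= 109<<0 -> acc=109 shift=7
  byte[14]=0xD7 cont=1 payload=0x57=87: acc |= 87<<7 -> acc=11245 shift=14
  byte[15]=0x44 cont=0 payload=0x44=68: acc |= 68<<14 -> acc=1125357 shift=21 [end]
Varint 7: bytes[13:16] = ED D7 44 -> value 1125357 (3 byte(s))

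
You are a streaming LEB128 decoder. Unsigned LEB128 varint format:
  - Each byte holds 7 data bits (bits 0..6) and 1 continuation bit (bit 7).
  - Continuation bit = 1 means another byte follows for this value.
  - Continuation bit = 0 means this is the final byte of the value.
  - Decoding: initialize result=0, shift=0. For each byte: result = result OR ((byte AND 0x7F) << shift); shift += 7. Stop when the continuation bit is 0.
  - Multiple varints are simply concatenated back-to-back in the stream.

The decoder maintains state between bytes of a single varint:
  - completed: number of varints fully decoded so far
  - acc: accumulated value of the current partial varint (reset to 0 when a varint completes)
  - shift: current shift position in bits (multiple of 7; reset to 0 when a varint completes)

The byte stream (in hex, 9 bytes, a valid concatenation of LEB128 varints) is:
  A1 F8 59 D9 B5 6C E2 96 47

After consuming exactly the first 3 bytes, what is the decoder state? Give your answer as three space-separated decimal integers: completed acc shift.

byte[0]=0xA1 cont=1 payload=0x21: acc |= 33<<0 -> completed=0 acc=33 shift=7
byte[1]=0xF8 cont=1 payload=0x78: acc |= 120<<7 -> completed=0 acc=15393 shift=14
byte[2]=0x59 cont=0 payload=0x59: varint #1 complete (value=1473569); reset -> completed=1 acc=0 shift=0

Answer: 1 0 0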